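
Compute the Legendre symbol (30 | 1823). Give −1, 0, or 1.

Pull out 2: since 1823 ≡ 7 (mod 8), (2/1823) = +1.
Reciprocity: 15 ≡ 3 and 1823 ≡ 3 (mod 4), so (15/1823) = −(1823/15).
Reduce top mod 15: now compute (8/15).
Pull out 2^3: since 15 ≡ 7 (mod 8), (2/15) = +1, so (2/15)^3 = +1.
Reached (1/15) = 1. Collecting the sign flips along the way, the symbol is -1.

-1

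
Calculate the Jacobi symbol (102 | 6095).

Pull out 2: since 6095 ≡ 7 (mod 8), (2/6095) = +1.
Reciprocity: 51 ≡ 3 and 6095 ≡ 3 (mod 4), so (51/6095) = −(6095/51).
Reduce top mod 51: now compute (26/51).
Pull out 2: since 51 ≡ 3 (mod 8), (2/51) = -1.
Reciprocity: 13 ≡ 1 and 51 ≡ 3 (mod 4), so (13/51) = +(51/13).
Reduce top mod 13: now compute (12/13).
Pull out 2^2: since 13 ≡ 5 (mod 8), (2/13) = -1, so (2/13)^2 = +1.
Reciprocity: 3 ≡ 3 and 13 ≡ 1 (mod 4), so (3/13) = +(13/3).
Reduce top mod 3: now compute (1/3).
Reached (1/3) = 1. Collecting the sign flips along the way, the symbol is +1.

1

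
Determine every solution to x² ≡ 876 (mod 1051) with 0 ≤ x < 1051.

129, 922

Since 1051 ≡ 3 (mod 4), a square root of 876 is 876^((1051+1)/4) = 876^263 mod 1051.
Repeated squaring: 876^2≡146, 876^4≡296, 876^8≡383, 876^16≡600, 876^32≡558, 876^64≡268, 876^128≡356, 876^256≡616 (mod 1051).
876^263 = 876^(256+4+2+1) ≡ 922 (mod 1051).
Check: 922² = 850084 ≡ 876 (mod 1051). The two roots are 129 and 922.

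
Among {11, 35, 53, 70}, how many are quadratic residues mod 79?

1

(11/79) = +1 → QR.
(35/79) = -1 → non-residue.
(53/79) = -1 → non-residue.
(70/79) = -1 → non-residue.
Total quadratic residues among the 4: 1.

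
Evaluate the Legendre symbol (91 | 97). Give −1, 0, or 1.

Euler's criterion: (91/97) ≡ 91^48 (mod 97).
91^2 ≡ 36 (mod 97)
91^4 ≡ 35 (mod 97)
91^8 ≡ 61 (mod 97)
91^16 ≡ 35 (mod 97)
91^32 ≡ 61 (mod 97)
91^48 = 91^(32+16) ≡ 1 (mod 97).
Result is 1, so (91/97) = 1.

1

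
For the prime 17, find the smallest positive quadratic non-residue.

(2/17) = +1, so 2 is a residue.
(3/17) = −1, so 3 is the smallest positive non-residue mod 17.

3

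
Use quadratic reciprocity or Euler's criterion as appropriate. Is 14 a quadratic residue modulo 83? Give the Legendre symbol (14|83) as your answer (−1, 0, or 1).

-1

Pull out 2: since 83 ≡ 3 (mod 8), (2/83) = -1.
Reciprocity: 7 ≡ 3 and 83 ≡ 3 (mod 4), so (7/83) = −(83/7).
Reduce top mod 7: now compute (6/7).
Pull out 2: since 7 ≡ 7 (mod 8), (2/7) = +1.
Reciprocity: 3 ≡ 3 and 7 ≡ 3 (mod 4), so (3/7) = −(7/3).
Reduce top mod 3: now compute (1/3).
Reached (1/3) = 1. Collecting the sign flips along the way, the symbol is -1.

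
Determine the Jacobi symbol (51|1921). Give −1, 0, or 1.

Reciprocity: 51 ≡ 3 and 1921 ≡ 1 (mod 4), so (51/1921) = +(1921/51).
Reduce top mod 51: now compute (34/51).
Pull out 2: since 51 ≡ 3 (mod 8), (2/51) = -1.
Reciprocity: 17 ≡ 1 and 51 ≡ 3 (mod 4), so (17/51) = +(51/17).
Reduce top mod 17: now compute (0/17).
Top reduces to 0: gcd > 1, so the symbol is 0.

0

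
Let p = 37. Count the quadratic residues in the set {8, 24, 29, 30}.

1

(8/37) = -1 → non-residue.
(24/37) = -1 → non-residue.
(29/37) = -1 → non-residue.
(30/37) = +1 → QR.
Total quadratic residues among the 4: 1.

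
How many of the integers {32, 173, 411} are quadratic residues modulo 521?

(32/521) = +1 → QR.
(173/521) = -1 → non-residue.
(411/521) = +1 → QR.
Total quadratic residues among the 3: 2.

2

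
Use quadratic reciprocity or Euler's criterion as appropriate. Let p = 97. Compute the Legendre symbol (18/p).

Pull out 2: since 97 ≡ 1 (mod 8), (2/97) = +1.
Reciprocity: 9 ≡ 1 and 97 ≡ 1 (mod 4), so (9/97) = +(97/9).
Reduce top mod 9: now compute (7/9).
Reciprocity: 7 ≡ 3 and 9 ≡ 1 (mod 4), so (7/9) = +(9/7).
Reduce top mod 7: now compute (2/7).
Pull out 2: since 7 ≡ 7 (mod 8), (2/7) = +1.
Reached (1/7) = 1. Collecting the sign flips along the way, the symbol is +1.

1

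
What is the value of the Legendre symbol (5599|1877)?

-1

First reduce: 5599 ≡ 1845 (mod 1877).
Reciprocity: 1845 ≡ 1 and 1877 ≡ 1 (mod 4), so (1845/1877) = +(1877/1845).
Reduce top mod 1845: now compute (32/1845).
Pull out 2^5: since 1845 ≡ 5 (mod 8), (2/1845) = -1, so (2/1845)^5 = -1.
Reached (1/1845) = 1. Collecting the sign flips along the way, the symbol is -1.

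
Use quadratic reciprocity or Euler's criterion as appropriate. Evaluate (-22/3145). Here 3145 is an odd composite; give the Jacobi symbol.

First reduce: -22 ≡ 3123 (mod 3145).
Reciprocity: 3123 ≡ 3 and 3145 ≡ 1 (mod 4), so (3123/3145) = +(3145/3123).
Reduce top mod 3123: now compute (22/3123).
Pull out 2: since 3123 ≡ 3 (mod 8), (2/3123) = -1.
Reciprocity: 11 ≡ 3 and 3123 ≡ 3 (mod 4), so (11/3123) = −(3123/11).
Reduce top mod 11: now compute (10/11).
Pull out 2: since 11 ≡ 3 (mod 8), (2/11) = -1.
Reciprocity: 5 ≡ 1 and 11 ≡ 3 (mod 4), so (5/11) = +(11/5).
Reduce top mod 5: now compute (1/5).
Reached (1/5) = 1. Collecting the sign flips along the way, the symbol is -1.

-1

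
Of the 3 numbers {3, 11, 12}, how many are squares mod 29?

(3/29) = -1 → non-residue.
(11/29) = -1 → non-residue.
(12/29) = -1 → non-residue.
Total quadratic residues among the 3: 0.

0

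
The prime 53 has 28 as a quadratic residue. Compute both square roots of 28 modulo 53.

9, 44

53 ≡ 1 (mod 4), so we find a root by search.
Trying successive values, 9² = 81 ≡ 28 (mod 53). The other root is 53 − 9 = 44.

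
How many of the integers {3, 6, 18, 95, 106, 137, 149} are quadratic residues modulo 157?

(3/157) = +1 → QR.
(6/157) = -1 → non-residue.
(18/157) = -1 → non-residue.
(95/157) = -1 → non-residue.
(106/157) = +1 → QR.
(137/157) = -1 → non-residue.
(149/157) = -1 → non-residue.
Total quadratic residues among the 7: 2.

2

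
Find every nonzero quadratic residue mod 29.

Square k = 1,…,14 (k and 29−k give the same square):
1²=1, 2²=4, 3²=9, 4²=16, 5²=25, 6²≡7, 7²≡20, 8²≡6, 9²≡23, 10²≡13, 11²≡5, 12²≡28, 13²≡24, 14²≡22 (mod 29).
So the quadratic residues mod 29 are {1, 4, 5, 6, 7, 9, 13, 16, 20, 22, 23, 24, 25, 28}.

1,4,5,6,7,9,13,16,20,22,23,24,25,28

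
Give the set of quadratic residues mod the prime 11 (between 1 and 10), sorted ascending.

Square k = 1,…,5 (k and 11−k give the same square):
1²=1, 2²=4, 3²=9, 4²≡5, 5²≡3 (mod 11).
So the quadratic residues mod 11 are {1, 3, 4, 5, 9}.

1,3,4,5,9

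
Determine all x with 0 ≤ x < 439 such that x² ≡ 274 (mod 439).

Since 439 ≡ 3 (mod 4), a square root of 274 is 274^((439+1)/4) = 274^110 mod 439.
Repeated squaring: 274^2≡7, 274^4≡49, 274^8≡206, 274^16≡292, 274^32≡98, 274^64≡385 (mod 439).
274^110 = 274^(64+32+8+4+2) ≡ 65 (mod 439).
Check: 65² = 4225 ≡ 274 (mod 439). The two roots are 65 and 374.

65, 374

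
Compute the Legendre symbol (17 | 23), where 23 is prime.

-1

Euler's criterion: (17/23) ≡ 17^11 (mod 23).
17^2 ≡ 13 (mod 23)
17^4 ≡ 8 (mod 23)
17^8 ≡ 18 (mod 23)
17^11 = 17^(8+2+1) ≡ 22 (mod 23).
Result is 22 ≡ −1, so (17/23) = −1.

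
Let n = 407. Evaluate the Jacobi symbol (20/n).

Pull out 2^2: since 407 ≡ 7 (mod 8), (2/407) = +1, so (2/407)^2 = +1.
Reciprocity: 5 ≡ 1 and 407 ≡ 3 (mod 4), so (5/407) = +(407/5).
Reduce top mod 5: now compute (2/5).
Pull out 2: since 5 ≡ 5 (mod 8), (2/5) = -1.
Reached (1/5) = 1. Collecting the sign flips along the way, the symbol is -1.

-1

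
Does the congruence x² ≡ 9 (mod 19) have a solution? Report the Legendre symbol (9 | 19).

Reciprocity: 9 ≡ 1 and 19 ≡ 3 (mod 4), so (9/19) = +(19/9).
Reduce top mod 9: now compute (1/9).
Reached (1/9) = 1. Collecting the sign flips along the way, the symbol is +1.

1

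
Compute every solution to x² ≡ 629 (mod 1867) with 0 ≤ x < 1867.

460, 1407

Since 1867 ≡ 3 (mod 4), a square root of 629 is 629^((1867+1)/4) = 629^467 mod 1867.
Repeated squaring: 629^2≡1704, 629^4≡431, 629^8≡928, 629^16≡497, 629^32≡565, 629^64≡1835, 629^128≡1024, 629^256≡1189 (mod 1867).
629^467 = 629^(256+128+64+16+2+1) ≡ 460 (mod 1867).
Check: 460² = 211600 ≡ 629 (mod 1867). The two roots are 460 and 1407.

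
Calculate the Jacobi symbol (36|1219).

Pull out 2^2: since 1219 ≡ 3 (mod 8), (2/1219) = -1, so (2/1219)^2 = +1.
Reciprocity: 9 ≡ 1 and 1219 ≡ 3 (mod 4), so (9/1219) = +(1219/9).
Reduce top mod 9: now compute (4/9).
Pull out 2^2: since 9 ≡ 1 (mod 8), (2/9) = +1, so (2/9)^2 = +1.
Reached (1/9) = 1. Collecting the sign flips along the way, the symbol is +1.

1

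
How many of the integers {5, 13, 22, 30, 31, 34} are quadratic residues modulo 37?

(5/37) = -1 → non-residue.
(13/37) = -1 → non-residue.
(22/37) = -1 → non-residue.
(30/37) = +1 → QR.
(31/37) = -1 → non-residue.
(34/37) = +1 → QR.
Total quadratic residues among the 6: 2.

2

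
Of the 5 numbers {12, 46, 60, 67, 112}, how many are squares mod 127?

(12/127) = -1 → non-residue.
(46/127) = -1 → non-residue.
(60/127) = +1 → QR.
(67/127) = -1 → non-residue.
(112/127) = -1 → non-residue.
Total quadratic residues among the 5: 1.

1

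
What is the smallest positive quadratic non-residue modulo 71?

(2/71) = +1, so 2 is a residue.
(3/71) = +1, so 3 is a residue.
(4/71) = +1, so 4 is a residue.
(5/71) = +1, so 5 is a residue.
(6/71) = +1, so 6 is a residue.
(7/71) = −1, so 7 is the smallest positive non-residue mod 71.

7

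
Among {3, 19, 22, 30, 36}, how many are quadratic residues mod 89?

(3/89) = -1 → non-residue.
(19/89) = -1 → non-residue.
(22/89) = +1 → QR.
(30/89) = -1 → non-residue.
(36/89) = +1 → QR.
Total quadratic residues among the 5: 2.

2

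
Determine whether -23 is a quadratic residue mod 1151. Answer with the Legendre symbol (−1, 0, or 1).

1

First reduce: -23 ≡ 1128 (mod 1151).
Pull out 2^3: since 1151 ≡ 7 (mod 8), (2/1151) = +1, so (2/1151)^3 = +1.
Reciprocity: 141 ≡ 1 and 1151 ≡ 3 (mod 4), so (141/1151) = +(1151/141).
Reduce top mod 141: now compute (23/141).
Reciprocity: 23 ≡ 3 and 141 ≡ 1 (mod 4), so (23/141) = +(141/23).
Reduce top mod 23: now compute (3/23).
Reciprocity: 3 ≡ 3 and 23 ≡ 3 (mod 4), so (3/23) = −(23/3).
Reduce top mod 3: now compute (2/3).
Pull out 2: since 3 ≡ 3 (mod 8), (2/3) = -1.
Reached (1/3) = 1. Collecting the sign flips along the way, the symbol is +1.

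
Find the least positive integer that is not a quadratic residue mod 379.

2

(2/379) = −1, so 2 is the smallest positive non-residue mod 379.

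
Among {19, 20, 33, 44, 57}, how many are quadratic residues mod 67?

(19/67) = +1 → QR.
(20/67) = -1 → non-residue.
(33/67) = +1 → QR.
(44/67) = -1 → non-residue.
(57/67) = -1 → non-residue.
Total quadratic residues among the 5: 2.

2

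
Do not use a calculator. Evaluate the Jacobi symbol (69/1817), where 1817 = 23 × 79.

Reciprocity: 69 ≡ 1 and 1817 ≡ 1 (mod 4), so (69/1817) = +(1817/69).
Reduce top mod 69: now compute (23/69).
Reciprocity: 23 ≡ 3 and 69 ≡ 1 (mod 4), so (23/69) = +(69/23).
Reduce top mod 23: now compute (0/23).
Top reduces to 0: gcd > 1, so the symbol is 0.

0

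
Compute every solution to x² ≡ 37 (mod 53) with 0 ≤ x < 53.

53 ≡ 1 (mod 4), so we find a root by search.
Trying successive values, 14² = 196 ≡ 37 (mod 53). The other root is 53 − 14 = 39.

14, 39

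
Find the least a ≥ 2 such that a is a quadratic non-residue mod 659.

2

(2/659) = −1, so 2 is the smallest positive non-residue mod 659.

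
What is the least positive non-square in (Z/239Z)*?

7

(2/239) = +1, so 2 is a residue.
(3/239) = +1, so 3 is a residue.
(4/239) = +1, so 4 is a residue.
(5/239) = +1, so 5 is a residue.
(6/239) = +1, so 6 is a residue.
(7/239) = −1, so 7 is the smallest positive non-residue mod 239.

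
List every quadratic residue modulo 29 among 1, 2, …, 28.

Square k = 1,…,14 (k and 29−k give the same square):
1²=1, 2²=4, 3²=9, 4²=16, 5²=25, 6²≡7, 7²≡20, 8²≡6, 9²≡23, 10²≡13, 11²≡5, 12²≡28, 13²≡24, 14²≡22 (mod 29).
So the quadratic residues mod 29 are {1, 4, 5, 6, 7, 9, 13, 16, 20, 22, 23, 24, 25, 28}.

1,4,5,6,7,9,13,16,20,22,23,24,25,28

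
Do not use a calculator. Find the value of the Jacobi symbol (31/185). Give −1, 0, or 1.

-1

Reciprocity: 31 ≡ 3 and 185 ≡ 1 (mod 4), so (31/185) = +(185/31).
Reduce top mod 31: now compute (30/31).
Pull out 2: since 31 ≡ 7 (mod 8), (2/31) = +1.
Reciprocity: 15 ≡ 3 and 31 ≡ 3 (mod 4), so (15/31) = −(31/15).
Reduce top mod 15: now compute (1/15).
Reached (1/15) = 1. Collecting the sign flips along the way, the symbol is -1.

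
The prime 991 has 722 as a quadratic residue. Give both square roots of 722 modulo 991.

Since 991 ≡ 3 (mod 4), a square root of 722 is 722^((991+1)/4) = 722^248 mod 991.
Repeated squaring: 722^2≡18, 722^4≡324, 722^8≡921, 722^16≡936, 722^32≡52, 722^64≡722, 722^128≡18 (mod 991).
722^248 = 722^(128+64+32+16+8) ≡ 52 (mod 991).
Check: 52² = 2704 ≡ 722 (mod 991). The two roots are 52 and 939.

52, 939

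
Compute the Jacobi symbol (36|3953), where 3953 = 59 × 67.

1

Pull out 2^2: since 3953 ≡ 1 (mod 8), (2/3953) = +1, so (2/3953)^2 = +1.
Reciprocity: 9 ≡ 1 and 3953 ≡ 1 (mod 4), so (9/3953) = +(3953/9).
Reduce top mod 9: now compute (2/9).
Pull out 2: since 9 ≡ 1 (mod 8), (2/9) = +1.
Reached (1/9) = 1. Collecting the sign flips along the way, the symbol is +1.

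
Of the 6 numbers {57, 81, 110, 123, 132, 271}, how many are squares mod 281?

5

(57/281) = +1 → QR.
(81/281) = +1 → QR.
(110/281) = -1 → non-residue.
(123/281) = +1 → QR.
(132/281) = +1 → QR.
(271/281) = +1 → QR.
Total quadratic residues among the 6: 5.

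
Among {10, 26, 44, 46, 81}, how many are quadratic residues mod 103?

3

(10/103) = -1 → non-residue.
(26/103) = +1 → QR.
(44/103) = -1 → non-residue.
(46/103) = +1 → QR.
(81/103) = +1 → QR.
Total quadratic residues among the 5: 3.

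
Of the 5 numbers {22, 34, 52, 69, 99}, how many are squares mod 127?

5

(22/127) = +1 → QR.
(34/127) = +1 → QR.
(52/127) = +1 → QR.
(69/127) = +1 → QR.
(99/127) = +1 → QR.
Total quadratic residues among the 5: 5.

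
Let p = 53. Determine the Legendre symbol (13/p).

1

Reciprocity: 13 ≡ 1 and 53 ≡ 1 (mod 4), so (13/53) = +(53/13).
Reduce top mod 13: now compute (1/13).
Reached (1/13) = 1. Collecting the sign flips along the way, the symbol is +1.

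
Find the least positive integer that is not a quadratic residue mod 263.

(2/263) = +1, so 2 is a residue.
(3/263) = +1, so 3 is a residue.
(4/263) = +1, so 4 is a residue.
(5/263) = −1, so 5 is the smallest positive non-residue mod 263.

5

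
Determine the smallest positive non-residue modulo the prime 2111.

(2/2111) = +1, so 2 is a residue.
(3/2111) = +1, so 3 is a residue.
(4/2111) = +1, so 4 is a residue.
(5/2111) = +1, so 5 is a residue.
(6/2111) = +1, so 6 is a residue.
(7/2111) = −1, so 7 is the smallest positive non-residue mod 2111.

7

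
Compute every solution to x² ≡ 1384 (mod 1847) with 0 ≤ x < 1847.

Since 1847 ≡ 3 (mod 4), a square root of 1384 is 1384^((1847+1)/4) = 1384^462 mod 1847.
Repeated squaring: 1384^2≡117, 1384^4≡760, 1384^8≡1336, 1384^16≡694, 1384^32≡1416, 1384^64≡1061, 1384^128≡898, 1384^256≡1112 (mod 1847).
1384^462 = 1384^(256+128+64+8+4+2) ≡ 650 (mod 1847).
Check: 650² = 422500 ≡ 1384 (mod 1847). The two roots are 650 and 1197.

650, 1197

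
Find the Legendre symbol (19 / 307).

Euler's criterion: (19/307) ≡ 19^153 (mod 307).
19^2 ≡ 54 (mod 307)
19^4 ≡ 153 (mod 307)
19^8 ≡ 77 (mod 307)
19^16 ≡ 96 (mod 307)
19^32 ≡ 6 (mod 307)
19^64 ≡ 36 (mod 307)
19^128 ≡ 68 (mod 307)
19^153 = 19^(128+16+8+1) ≡ 1 (mod 307).
Result is 1, so (19/307) = 1.

1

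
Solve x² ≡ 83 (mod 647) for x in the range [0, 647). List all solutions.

219, 428

Since 647 ≡ 3 (mod 4), a square root of 83 is 83^((647+1)/4) = 83^162 mod 647.
Repeated squaring: 83^2≡419, 83^4≡224, 83^8≡357, 83^16≡637, 83^32≡100, 83^64≡295, 83^128≡327 (mod 647).
83^162 = 83^(128+32+2) ≡ 428 (mod 647).
Check: 428² = 183184 ≡ 83 (mod 647). The two roots are 219 and 428.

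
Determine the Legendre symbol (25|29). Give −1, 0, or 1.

Reciprocity: 25 ≡ 1 and 29 ≡ 1 (mod 4), so (25/29) = +(29/25).
Reduce top mod 25: now compute (4/25).
Pull out 2^2: since 25 ≡ 1 (mod 8), (2/25) = +1, so (2/25)^2 = +1.
Reached (1/25) = 1. Collecting the sign flips along the way, the symbol is +1.

1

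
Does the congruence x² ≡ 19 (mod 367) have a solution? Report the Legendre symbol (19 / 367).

-1

Euler's criterion: (19/367) ≡ 19^183 (mod 367).
19^2 ≡ 361 (mod 367)
19^4 ≡ 36 (mod 367)
19^8 ≡ 195 (mod 367)
19^16 ≡ 224 (mod 367)
19^32 ≡ 264 (mod 367)
19^64 ≡ 333 (mod 367)
19^128 ≡ 55 (mod 367)
19^183 = 19^(128+32+16+4+2+1) ≡ 366 (mod 367).
Result is 366 ≡ −1, so (19/367) = −1.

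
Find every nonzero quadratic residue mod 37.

1 3 4 7 9 10 11 12 16 21 25 26 27 28 30 33 34 36

Square k = 1,…,18 (k and 37−k give the same square):
1²=1, 2²=4, 3²=9, 4²=16, 5²=25, 6²=36, 7²≡12, 8²≡27, 9²≡7, 10²≡26, 11²≡10, 12²≡33, 13²≡21, 14²≡11, 15²≡3, 16²≡34, 17²≡30, 18²≡28 (mod 37).
So the quadratic residues mod 37 are {1, 3, 4, 7, 9, 10, 11, 12, 16, 21, 25, 26, 27, 28, 30, 33, 34, 36}.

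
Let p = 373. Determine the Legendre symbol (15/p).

-1

Reciprocity: 15 ≡ 3 and 373 ≡ 1 (mod 4), so (15/373) = +(373/15).
Reduce top mod 15: now compute (13/15).
Reciprocity: 13 ≡ 1 and 15 ≡ 3 (mod 4), so (13/15) = +(15/13).
Reduce top mod 13: now compute (2/13).
Pull out 2: since 13 ≡ 5 (mod 8), (2/13) = -1.
Reached (1/13) = 1. Collecting the sign flips along the way, the symbol is -1.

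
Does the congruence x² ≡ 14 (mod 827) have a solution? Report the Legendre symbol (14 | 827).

Pull out 2: since 827 ≡ 3 (mod 8), (2/827) = -1.
Reciprocity: 7 ≡ 3 and 827 ≡ 3 (mod 4), so (7/827) = −(827/7).
Reduce top mod 7: now compute (1/7).
Reached (1/7) = 1. Collecting the sign flips along the way, the symbol is +1.

1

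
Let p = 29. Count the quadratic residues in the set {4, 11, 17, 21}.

1

(4/29) = +1 → QR.
(11/29) = -1 → non-residue.
(17/29) = -1 → non-residue.
(21/29) = -1 → non-residue.
Total quadratic residues among the 4: 1.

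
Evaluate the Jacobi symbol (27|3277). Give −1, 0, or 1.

1

Reciprocity: 27 ≡ 3 and 3277 ≡ 1 (mod 4), so (27/3277) = +(3277/27).
Reduce top mod 27: now compute (10/27).
Pull out 2: since 27 ≡ 3 (mod 8), (2/27) = -1.
Reciprocity: 5 ≡ 1 and 27 ≡ 3 (mod 4), so (5/27) = +(27/5).
Reduce top mod 5: now compute (2/5).
Pull out 2: since 5 ≡ 5 (mod 8), (2/5) = -1.
Reached (1/5) = 1. Collecting the sign flips along the way, the symbol is +1.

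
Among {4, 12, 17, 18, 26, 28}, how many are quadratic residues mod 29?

2

(4/29) = +1 → QR.
(12/29) = -1 → non-residue.
(17/29) = -1 → non-residue.
(18/29) = -1 → non-residue.
(26/29) = -1 → non-residue.
(28/29) = +1 → QR.
Total quadratic residues among the 6: 2.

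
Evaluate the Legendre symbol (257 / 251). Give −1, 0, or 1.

Euler's criterion: (257/251) ≡ 6^125 (mod 251).
6^2 ≡ 36 (mod 251)
6^4 ≡ 41 (mod 251)
6^8 ≡ 175 (mod 251)
6^16 ≡ 3 (mod 251)
6^32 ≡ 9 (mod 251)
6^64 ≡ 81 (mod 251)
6^125 = 6^(64+32+16+8+4+1) ≡ 250 (mod 251).
Result is 250 ≡ −1, so (257/251) = −1.

-1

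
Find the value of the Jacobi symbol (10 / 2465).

Pull out 2: since 2465 ≡ 1 (mod 8), (2/2465) = +1.
Reciprocity: 5 ≡ 1 and 2465 ≡ 1 (mod 4), so (5/2465) = +(2465/5).
Reduce top mod 5: now compute (0/5).
Top reduces to 0: gcd > 1, so the symbol is 0.

0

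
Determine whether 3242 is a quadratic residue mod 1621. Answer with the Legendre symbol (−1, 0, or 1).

First reduce: 3242 ≡ 0 (mod 1621).
Top reduces to 0: gcd > 1, so the symbol is 0.

0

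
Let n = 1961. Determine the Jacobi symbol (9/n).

Reciprocity: 9 ≡ 1 and 1961 ≡ 1 (mod 4), so (9/1961) = +(1961/9).
Reduce top mod 9: now compute (8/9).
Pull out 2^3: since 9 ≡ 1 (mod 8), (2/9) = +1, so (2/9)^3 = +1.
Reached (1/9) = 1. Collecting the sign flips along the way, the symbol is +1.

1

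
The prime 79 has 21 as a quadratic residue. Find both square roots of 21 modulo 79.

Since 79 ≡ 3 (mod 4), a square root of 21 is 21^((79+1)/4) = 21^20 mod 79.
Repeated squaring: 21^2≡46, 21^4≡62, 21^8≡52, 21^16≡18 (mod 79).
21^20 = 21^(16+4) ≡ 10 (mod 79).
Check: 10² = 100 ≡ 21 (mod 79). The two roots are 10 and 69.

10, 69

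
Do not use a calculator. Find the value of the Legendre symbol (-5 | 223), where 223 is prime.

1

First reduce: -5 ≡ 218 (mod 223).
Pull out 2: since 223 ≡ 7 (mod 8), (2/223) = +1.
Reciprocity: 109 ≡ 1 and 223 ≡ 3 (mod 4), so (109/223) = +(223/109).
Reduce top mod 109: now compute (5/109).
Reciprocity: 5 ≡ 1 and 109 ≡ 1 (mod 4), so (5/109) = +(109/5).
Reduce top mod 5: now compute (4/5).
Pull out 2^2: since 5 ≡ 5 (mod 8), (2/5) = -1, so (2/5)^2 = +1.
Reached (1/5) = 1. Collecting the sign flips along the way, the symbol is +1.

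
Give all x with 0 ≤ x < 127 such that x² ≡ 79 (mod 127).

Since 127 ≡ 3 (mod 4), a square root of 79 is 79^((127+1)/4) = 79^32 mod 127.
Repeated squaring: 79^2≡18, 79^4≡70, 79^8≡74, 79^16≡15, 79^32≡98 (mod 127).
79^32 = 79^(32) ≡ 98 (mod 127).
Check: 98² = 9604 ≡ 79 (mod 127). The two roots are 29 and 98.

29, 98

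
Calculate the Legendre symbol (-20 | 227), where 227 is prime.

First reduce: -20 ≡ 207 (mod 227).
Reciprocity: 207 ≡ 3 and 227 ≡ 3 (mod 4), so (207/227) = −(227/207).
Reduce top mod 207: now compute (20/207).
Pull out 2^2: since 207 ≡ 7 (mod 8), (2/207) = +1, so (2/207)^2 = +1.
Reciprocity: 5 ≡ 1 and 207 ≡ 3 (mod 4), so (5/207) = +(207/5).
Reduce top mod 5: now compute (2/5).
Pull out 2: since 5 ≡ 5 (mod 8), (2/5) = -1.
Reached (1/5) = 1. Collecting the sign flips along the way, the symbol is +1.

1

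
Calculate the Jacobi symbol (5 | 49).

Reciprocity: 5 ≡ 1 and 49 ≡ 1 (mod 4), so (5/49) = +(49/5).
Reduce top mod 5: now compute (4/5).
Pull out 2^2: since 5 ≡ 5 (mod 8), (2/5) = -1, so (2/5)^2 = +1.
Reached (1/5) = 1. Collecting the sign flips along the way, the symbol is +1.

1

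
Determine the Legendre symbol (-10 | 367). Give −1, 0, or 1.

Euler's criterion: (-10/367) ≡ 357^183 (mod 367).
357^2 ≡ 100 (mod 367)
357^4 ≡ 91 (mod 367)
357^8 ≡ 207 (mod 367)
357^16 ≡ 277 (mod 367)
357^32 ≡ 26 (mod 367)
357^64 ≡ 309 (mod 367)
357^128 ≡ 61 (mod 367)
357^183 = 357^(128+32+16+4+2+1) ≡ 1 (mod 367).
Result is 1, so (-10/367) = 1.

1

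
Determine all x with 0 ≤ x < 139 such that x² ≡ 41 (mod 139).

67, 72

Since 139 ≡ 3 (mod 4), a square root of 41 is 41^((139+1)/4) = 41^35 mod 139.
Repeated squaring: 41^2≡13, 41^4≡30, 41^8≡66, 41^16≡47, 41^32≡124 (mod 139).
41^35 = 41^(32+2+1) ≡ 67 (mod 139).
Check: 67² = 4489 ≡ 41 (mod 139). The two roots are 67 and 72.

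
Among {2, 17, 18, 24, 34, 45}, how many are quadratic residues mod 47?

5

(2/47) = +1 → QR.
(17/47) = +1 → QR.
(18/47) = +1 → QR.
(24/47) = +1 → QR.
(34/47) = +1 → QR.
(45/47) = -1 → non-residue.
Total quadratic residues among the 6: 5.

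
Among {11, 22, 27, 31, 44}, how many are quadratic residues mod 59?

2

(11/59) = -1 → non-residue.
(22/59) = +1 → QR.
(27/59) = +1 → QR.
(31/59) = -1 → non-residue.
(44/59) = -1 → non-residue.
Total quadratic residues among the 5: 2.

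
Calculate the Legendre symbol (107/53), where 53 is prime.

First reduce: 107 ≡ 1 (mod 53).
Reached (1/53) = 1. Collecting the sign flips along the way, the symbol is +1.

1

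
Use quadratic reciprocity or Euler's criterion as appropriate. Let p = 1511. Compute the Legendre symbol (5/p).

1

Reciprocity: 5 ≡ 1 and 1511 ≡ 3 (mod 4), so (5/1511) = +(1511/5).
Reduce top mod 5: now compute (1/5).
Reached (1/5) = 1. Collecting the sign flips along the way, the symbol is +1.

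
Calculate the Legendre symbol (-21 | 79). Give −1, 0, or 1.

-1

Euler's criterion: (-21/79) ≡ 58^39 (mod 79).
58^2 ≡ 46 (mod 79)
58^4 ≡ 62 (mod 79)
58^8 ≡ 52 (mod 79)
58^16 ≡ 18 (mod 79)
58^32 ≡ 8 (mod 79)
58^39 = 58^(32+4+2+1) ≡ 78 (mod 79).
Result is 78 ≡ −1, so (-21/79) = −1.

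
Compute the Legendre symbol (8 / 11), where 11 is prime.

Pull out 2^3: since 11 ≡ 3 (mod 8), (2/11) = -1, so (2/11)^3 = -1.
Reached (1/11) = 1. Collecting the sign flips along the way, the symbol is -1.

-1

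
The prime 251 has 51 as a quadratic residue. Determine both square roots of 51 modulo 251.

Since 251 ≡ 3 (mod 4), a square root of 51 is 51^((251+1)/4) = 51^63 mod 251.
Repeated squaring: 51^2≡91, 51^4≡249, 51^8≡4, 51^16≡16, 51^32≡5 (mod 251).
51^63 = 51^(32+16+8+4+2+1) ≡ 94 (mod 251).
Check: 94² = 8836 ≡ 51 (mod 251). The two roots are 94 and 157.

94, 157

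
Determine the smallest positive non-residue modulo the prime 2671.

(2/2671) = +1, so 2 is a residue.
(3/2671) = −1, so 3 is the smallest positive non-residue mod 2671.

3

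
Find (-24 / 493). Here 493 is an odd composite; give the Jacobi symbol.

-1

First reduce: -24 ≡ 469 (mod 493).
Reciprocity: 469 ≡ 1 and 493 ≡ 1 (mod 4), so (469/493) = +(493/469).
Reduce top mod 469: now compute (24/469).
Pull out 2^3: since 469 ≡ 5 (mod 8), (2/469) = -1, so (2/469)^3 = -1.
Reciprocity: 3 ≡ 3 and 469 ≡ 1 (mod 4), so (3/469) = +(469/3).
Reduce top mod 3: now compute (1/3).
Reached (1/3) = 1. Collecting the sign flips along the way, the symbol is -1.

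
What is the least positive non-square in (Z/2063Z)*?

5

(2/2063) = +1, so 2 is a residue.
(3/2063) = +1, so 3 is a residue.
(4/2063) = +1, so 4 is a residue.
(5/2063) = −1, so 5 is the smallest positive non-residue mod 2063.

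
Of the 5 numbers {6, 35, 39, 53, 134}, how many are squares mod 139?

(6/139) = +1 → QR.
(35/139) = +1 → QR.
(39/139) = -1 → non-residue.
(53/139) = -1 → non-residue.
(134/139) = -1 → non-residue.
Total quadratic residues among the 5: 2.

2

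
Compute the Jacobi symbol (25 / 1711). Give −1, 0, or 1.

1

Reciprocity: 25 ≡ 1 and 1711 ≡ 3 (mod 4), so (25/1711) = +(1711/25).
Reduce top mod 25: now compute (11/25).
Reciprocity: 11 ≡ 3 and 25 ≡ 1 (mod 4), so (11/25) = +(25/11).
Reduce top mod 11: now compute (3/11).
Reciprocity: 3 ≡ 3 and 11 ≡ 3 (mod 4), so (3/11) = −(11/3).
Reduce top mod 3: now compute (2/3).
Pull out 2: since 3 ≡ 3 (mod 8), (2/3) = -1.
Reached (1/3) = 1. Collecting the sign flips along the way, the symbol is +1.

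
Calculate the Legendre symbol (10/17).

-1

Pull out 2: since 17 ≡ 1 (mod 8), (2/17) = +1.
Reciprocity: 5 ≡ 1 and 17 ≡ 1 (mod 4), so (5/17) = +(17/5).
Reduce top mod 5: now compute (2/5).
Pull out 2: since 5 ≡ 5 (mod 8), (2/5) = -1.
Reached (1/5) = 1. Collecting the sign flips along the way, the symbol is -1.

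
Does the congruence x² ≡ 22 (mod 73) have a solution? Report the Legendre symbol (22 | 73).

Euler's criterion: (22/73) ≡ 22^36 (mod 73).
22^2 ≡ 46 (mod 73)
22^4 ≡ 72 (mod 73)
22^8 ≡ 1 (mod 73)
22^16 ≡ 1 (mod 73)
22^32 ≡ 1 (mod 73)
22^36 = 22^(32+4) ≡ 72 (mod 73).
Result is 72 ≡ −1, so (22/73) = −1.

-1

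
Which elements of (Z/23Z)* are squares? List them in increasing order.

Square k = 1,…,11 (k and 23−k give the same square):
1²=1, 2²=4, 3²=9, 4²=16, 5²≡2, 6²≡13, 7²≡3, 8²≡18, 9²≡12, 10²≡8, 11²≡6 (mod 23).
So the quadratic residues mod 23 are {1, 2, 3, 4, 6, 8, 9, 12, 13, 16, 18}.

1, 2, 3, 4, 6, 8, 9, 12, 13, 16, 18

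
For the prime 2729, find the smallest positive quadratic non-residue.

3

(2/2729) = +1, so 2 is a residue.
(3/2729) = −1, so 3 is the smallest positive non-residue mod 2729.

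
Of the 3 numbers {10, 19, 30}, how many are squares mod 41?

1

(10/41) = +1 → QR.
(19/41) = -1 → non-residue.
(30/41) = -1 → non-residue.
Total quadratic residues among the 3: 1.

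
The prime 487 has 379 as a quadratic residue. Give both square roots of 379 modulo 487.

132, 355

Since 487 ≡ 3 (mod 4), a square root of 379 is 379^((487+1)/4) = 379^122 mod 487.
Repeated squaring: 379^2≡463, 379^4≡89, 379^8≡129, 379^16≡83, 379^32≡71, 379^64≡171 (mod 487).
379^122 = 379^(64+32+16+8+2) ≡ 132 (mod 487).
Check: 132² = 17424 ≡ 379 (mod 487). The two roots are 132 and 355.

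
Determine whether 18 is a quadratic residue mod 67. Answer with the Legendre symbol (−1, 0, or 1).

Euler's criterion: (18/67) ≡ 18^33 (mod 67).
18^2 ≡ 56 (mod 67)
18^4 ≡ 54 (mod 67)
18^8 ≡ 35 (mod 67)
18^16 ≡ 19 (mod 67)
18^32 ≡ 26 (mod 67)
18^33 = 18^(32+1) ≡ 66 (mod 67).
Result is 66 ≡ −1, so (18/67) = −1.

-1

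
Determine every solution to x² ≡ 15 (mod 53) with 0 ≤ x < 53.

11, 42

53 ≡ 1 (mod 4), so we find a root by search.
Trying successive values, 11² = 121 ≡ 15 (mod 53). The other root is 53 − 11 = 42.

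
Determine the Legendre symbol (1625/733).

1

First reduce: 1625 ≡ 159 (mod 733).
Reciprocity: 159 ≡ 3 and 733 ≡ 1 (mod 4), so (159/733) = +(733/159).
Reduce top mod 159: now compute (97/159).
Reciprocity: 97 ≡ 1 and 159 ≡ 3 (mod 4), so (97/159) = +(159/97).
Reduce top mod 97: now compute (62/97).
Pull out 2: since 97 ≡ 1 (mod 8), (2/97) = +1.
Reciprocity: 31 ≡ 3 and 97 ≡ 1 (mod 4), so (31/97) = +(97/31).
Reduce top mod 31: now compute (4/31).
Pull out 2^2: since 31 ≡ 7 (mod 8), (2/31) = +1, so (2/31)^2 = +1.
Reached (1/31) = 1. Collecting the sign flips along the way, the symbol is +1.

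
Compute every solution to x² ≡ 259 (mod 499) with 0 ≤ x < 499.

88, 411

Since 499 ≡ 3 (mod 4), a square root of 259 is 259^((499+1)/4) = 259^125 mod 499.
Repeated squaring: 259^2≡215, 259^4≡317, 259^8≡190, 259^16≡172, 259^32≡143, 259^64≡489 (mod 499).
259^125 = 259^(64+32+16+8+4+1) ≡ 88 (mod 499).
Check: 88² = 7744 ≡ 259 (mod 499). The two roots are 88 and 411.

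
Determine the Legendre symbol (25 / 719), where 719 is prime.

Euler's criterion: (25/719) ≡ 25^359 (mod 719).
25^2 ≡ 625 (mod 719)
25^4 ≡ 208 (mod 719)
25^8 ≡ 124 (mod 719)
25^16 ≡ 277 (mod 719)
25^32 ≡ 515 (mod 719)
25^64 ≡ 633 (mod 719)
25^128 ≡ 206 (mod 719)
25^256 ≡ 15 (mod 719)
25^359 = 25^(256+64+32+4+2+1) ≡ 1 (mod 719).
Result is 1, so (25/719) = 1.

1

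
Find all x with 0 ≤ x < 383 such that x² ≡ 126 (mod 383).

Since 383 ≡ 3 (mod 4), a square root of 126 is 126^((383+1)/4) = 126^96 mod 383.
Repeated squaring: 126^2≡173, 126^4≡55, 126^8≡344, 126^16≡372, 126^32≡121, 126^64≡87 (mod 383).
126^96 = 126^(64+32) ≡ 186 (mod 383).
Check: 186² = 34596 ≡ 126 (mod 383). The two roots are 186 and 197.

186, 197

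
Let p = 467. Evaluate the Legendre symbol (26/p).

Euler's criterion: (26/467) ≡ 26^233 (mod 467).
26^2 ≡ 209 (mod 467)
26^4 ≡ 250 (mod 467)
26^8 ≡ 389 (mod 467)
26^16 ≡ 13 (mod 467)
26^32 ≡ 169 (mod 467)
26^64 ≡ 74 (mod 467)
26^128 ≡ 339 (mod 467)
26^233 = 26^(128+64+32+8+1) ≡ 466 (mod 467).
Result is 466 ≡ −1, so (26/467) = −1.

-1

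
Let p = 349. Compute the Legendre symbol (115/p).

Reciprocity: 115 ≡ 3 and 349 ≡ 1 (mod 4), so (115/349) = +(349/115).
Reduce top mod 115: now compute (4/115).
Pull out 2^2: since 115 ≡ 3 (mod 8), (2/115) = -1, so (2/115)^2 = +1.
Reached (1/115) = 1. Collecting the sign flips along the way, the symbol is +1.

1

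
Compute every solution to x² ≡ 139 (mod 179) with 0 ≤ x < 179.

Since 179 ≡ 3 (mod 4), a square root of 139 is 139^((179+1)/4) = 139^45 mod 179.
Repeated squaring: 139^2≡168, 139^4≡121, 139^8≡142, 139^16≡116, 139^32≡31 (mod 179).
139^45 = 139^(32+8+4+1) ≡ 153 (mod 179).
Check: 153² = 23409 ≡ 139 (mod 179). The two roots are 26 and 153.

26, 153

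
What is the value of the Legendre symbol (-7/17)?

-1

Euler's criterion: (-7/17) ≡ 10^8 (mod 17).
10^2 ≡ 15 (mod 17)
10^4 ≡ 4 (mod 17)
10^8 ≡ 16 (mod 17)
10^8 = 10^(8) ≡ 16 (mod 17).
Result is 16 ≡ −1, so (-7/17) = −1.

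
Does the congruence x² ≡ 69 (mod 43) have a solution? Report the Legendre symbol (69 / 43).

First reduce: 69 ≡ 26 (mod 43).
Pull out 2: since 43 ≡ 3 (mod 8), (2/43) = -1.
Reciprocity: 13 ≡ 1 and 43 ≡ 3 (mod 4), so (13/43) = +(43/13).
Reduce top mod 13: now compute (4/13).
Pull out 2^2: since 13 ≡ 5 (mod 8), (2/13) = -1, so (2/13)^2 = +1.
Reached (1/13) = 1. Collecting the sign flips along the way, the symbol is -1.

-1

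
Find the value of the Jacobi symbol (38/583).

1

Pull out 2: since 583 ≡ 7 (mod 8), (2/583) = +1.
Reciprocity: 19 ≡ 3 and 583 ≡ 3 (mod 4), so (19/583) = −(583/19).
Reduce top mod 19: now compute (13/19).
Reciprocity: 13 ≡ 1 and 19 ≡ 3 (mod 4), so (13/19) = +(19/13).
Reduce top mod 13: now compute (6/13).
Pull out 2: since 13 ≡ 5 (mod 8), (2/13) = -1.
Reciprocity: 3 ≡ 3 and 13 ≡ 1 (mod 4), so (3/13) = +(13/3).
Reduce top mod 3: now compute (1/3).
Reached (1/3) = 1. Collecting the sign flips along the way, the symbol is +1.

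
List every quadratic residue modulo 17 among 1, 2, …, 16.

1,2,4,8,9,13,15,16

Square k = 1,…,8 (k and 17−k give the same square):
1²=1, 2²=4, 3²=9, 4²=16, 5²≡8, 6²≡2, 7²≡15, 8²≡13 (mod 17).
So the quadratic residues mod 17 are {1, 2, 4, 8, 9, 13, 15, 16}.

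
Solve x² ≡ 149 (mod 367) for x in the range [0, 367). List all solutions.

Since 367 ≡ 3 (mod 4), a square root of 149 is 149^((367+1)/4) = 149^92 mod 367.
Repeated squaring: 149^2≡181, 149^4≡98, 149^8≡62, 149^16≡174, 149^32≡182, 149^64≡94 (mod 367).
149^92 = 149^(64+16+8+4) ≡ 227 (mod 367).
Check: 227² = 51529 ≡ 149 (mod 367). The two roots are 140 and 227.

140, 227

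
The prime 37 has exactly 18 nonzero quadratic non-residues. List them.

2,5,6,8,13,14,15,17,18,19,20,22,23,24,29,31,32,35

Square k = 1,…,18 (k and 37−k give the same square):
1²=1, 2²=4, 3²=9, 4²=16, 5²=25, 6²=36, 7²≡12, 8²≡27, 9²≡7, 10²≡26, 11²≡10, 12²≡33, 13²≡21, 14²≡11, 15²≡3, 16²≡34, 17²≡30, 18²≡28 (mod 37).
The residues are {1, 3, 4, 7, 9, 10, 11, 12, 16, 21, 25, 26, 27, 28, 30, 33, 34, 36}; the non-residues are the remaining 18 nonzero classes.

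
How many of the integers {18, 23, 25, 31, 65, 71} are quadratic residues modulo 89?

3

(18/89) = +1 → QR.
(23/89) = -1 → non-residue.
(25/89) = +1 → QR.
(31/89) = -1 → non-residue.
(65/89) = -1 → non-residue.
(71/89) = +1 → QR.
Total quadratic residues among the 6: 3.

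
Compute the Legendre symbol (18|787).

-1

Pull out 2: since 787 ≡ 3 (mod 8), (2/787) = -1.
Reciprocity: 9 ≡ 1 and 787 ≡ 3 (mod 4), so (9/787) = +(787/9).
Reduce top mod 9: now compute (4/9).
Pull out 2^2: since 9 ≡ 1 (mod 8), (2/9) = +1, so (2/9)^2 = +1.
Reached (1/9) = 1. Collecting the sign flips along the way, the symbol is -1.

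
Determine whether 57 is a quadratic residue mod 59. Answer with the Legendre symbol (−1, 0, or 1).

1

Euler's criterion: (57/59) ≡ 57^29 (mod 59).
57^2 ≡ 4 (mod 59)
57^4 ≡ 16 (mod 59)
57^8 ≡ 20 (mod 59)
57^16 ≡ 46 (mod 59)
57^29 = 57^(16+8+4+1) ≡ 1 (mod 59).
Result is 1, so (57/59) = 1.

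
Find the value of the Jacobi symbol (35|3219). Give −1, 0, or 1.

1

Reciprocity: 35 ≡ 3 and 3219 ≡ 3 (mod 4), so (35/3219) = −(3219/35).
Reduce top mod 35: now compute (34/35).
Pull out 2: since 35 ≡ 3 (mod 8), (2/35) = -1.
Reciprocity: 17 ≡ 1 and 35 ≡ 3 (mod 4), so (17/35) = +(35/17).
Reduce top mod 17: now compute (1/17).
Reached (1/17) = 1. Collecting the sign flips along the way, the symbol is +1.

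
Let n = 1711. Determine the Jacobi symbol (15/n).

-1

Reciprocity: 15 ≡ 3 and 1711 ≡ 3 (mod 4), so (15/1711) = −(1711/15).
Reduce top mod 15: now compute (1/15).
Reached (1/15) = 1. Collecting the sign flips along the way, the symbol is -1.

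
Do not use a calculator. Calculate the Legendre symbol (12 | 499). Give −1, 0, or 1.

-1

Pull out 2^2: since 499 ≡ 3 (mod 8), (2/499) = -1, so (2/499)^2 = +1.
Reciprocity: 3 ≡ 3 and 499 ≡ 3 (mod 4), so (3/499) = −(499/3).
Reduce top mod 3: now compute (1/3).
Reached (1/3) = 1. Collecting the sign flips along the way, the symbol is -1.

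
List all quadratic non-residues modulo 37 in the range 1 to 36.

Square k = 1,…,18 (k and 37−k give the same square):
1²=1, 2²=4, 3²=9, 4²=16, 5²=25, 6²=36, 7²≡12, 8²≡27, 9²≡7, 10²≡26, 11²≡10, 12²≡33, 13²≡21, 14²≡11, 15²≡3, 16²≡34, 17²≡30, 18²≡28 (mod 37).
The residues are {1, 3, 4, 7, 9, 10, 11, 12, 16, 21, 25, 26, 27, 28, 30, 33, 34, 36}; the non-residues are the remaining 18 nonzero classes.

2, 5, 6, 8, 13, 14, 15, 17, 18, 19, 20, 22, 23, 24, 29, 31, 32, 35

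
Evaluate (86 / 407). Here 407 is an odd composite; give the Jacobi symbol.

1

Pull out 2: since 407 ≡ 7 (mod 8), (2/407) = +1.
Reciprocity: 43 ≡ 3 and 407 ≡ 3 (mod 4), so (43/407) = −(407/43).
Reduce top mod 43: now compute (20/43).
Pull out 2^2: since 43 ≡ 3 (mod 8), (2/43) = -1, so (2/43)^2 = +1.
Reciprocity: 5 ≡ 1 and 43 ≡ 3 (mod 4), so (5/43) = +(43/5).
Reduce top mod 5: now compute (3/5).
Reciprocity: 3 ≡ 3 and 5 ≡ 1 (mod 4), so (3/5) = +(5/3).
Reduce top mod 3: now compute (2/3).
Pull out 2: since 3 ≡ 3 (mod 8), (2/3) = -1.
Reached (1/3) = 1. Collecting the sign flips along the way, the symbol is +1.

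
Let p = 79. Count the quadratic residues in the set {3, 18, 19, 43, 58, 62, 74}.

3

(3/79) = -1 → non-residue.
(18/79) = +1 → QR.
(19/79) = +1 → QR.
(43/79) = -1 → non-residue.
(58/79) = -1 → non-residue.
(62/79) = +1 → QR.
(74/79) = -1 → non-residue.
Total quadratic residues among the 7: 3.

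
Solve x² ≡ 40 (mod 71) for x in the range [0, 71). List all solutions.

Since 71 ≡ 3 (mod 4), a square root of 40 is 40^((71+1)/4) = 40^18 mod 71.
Repeated squaring: 40^2≡38, 40^4≡24, 40^8≡8, 40^16≡64 (mod 71).
40^18 = 40^(16+2) ≡ 18 (mod 71).
Check: 18² = 324 ≡ 40 (mod 71). The two roots are 18 and 53.

18, 53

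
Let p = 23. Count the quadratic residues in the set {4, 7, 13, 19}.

(4/23) = +1 → QR.
(7/23) = -1 → non-residue.
(13/23) = +1 → QR.
(19/23) = -1 → non-residue.
Total quadratic residues among the 4: 2.

2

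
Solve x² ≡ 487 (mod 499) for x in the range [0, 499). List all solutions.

59, 440

Since 499 ≡ 3 (mod 4), a square root of 487 is 487^((499+1)/4) = 487^125 mod 499.
Repeated squaring: 487^2≡144, 487^4≡277, 487^8≡382, 487^16≡216, 487^32≡249, 487^64≡125 (mod 499).
487^125 = 487^(64+32+16+8+4+1) ≡ 440 (mod 499).
Check: 440² = 193600 ≡ 487 (mod 499). The two roots are 59 and 440.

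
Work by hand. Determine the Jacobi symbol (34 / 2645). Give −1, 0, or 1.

Pull out 2: since 2645 ≡ 5 (mod 8), (2/2645) = -1.
Reciprocity: 17 ≡ 1 and 2645 ≡ 1 (mod 4), so (17/2645) = +(2645/17).
Reduce top mod 17: now compute (10/17).
Pull out 2: since 17 ≡ 1 (mod 8), (2/17) = +1.
Reciprocity: 5 ≡ 1 and 17 ≡ 1 (mod 4), so (5/17) = +(17/5).
Reduce top mod 5: now compute (2/5).
Pull out 2: since 5 ≡ 5 (mod 8), (2/5) = -1.
Reached (1/5) = 1. Collecting the sign flips along the way, the symbol is +1.

1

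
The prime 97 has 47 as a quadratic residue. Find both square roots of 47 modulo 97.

97 ≡ 1 (mod 4), so we find a root by search.
Trying successive values, 12² = 144 ≡ 47 (mod 97). The other root is 97 − 12 = 85.

12, 85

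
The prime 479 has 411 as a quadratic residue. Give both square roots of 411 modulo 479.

37, 442

Since 479 ≡ 3 (mod 4), a square root of 411 is 411^((479+1)/4) = 411^120 mod 479.
Repeated squaring: 411^2≡313, 411^4≡253, 411^8≡302, 411^16≡194, 411^32≡274, 411^64≡352 (mod 479).
411^120 = 411^(64+32+16+8) ≡ 442 (mod 479).
Check: 442² = 195364 ≡ 411 (mod 479). The two roots are 37 and 442.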